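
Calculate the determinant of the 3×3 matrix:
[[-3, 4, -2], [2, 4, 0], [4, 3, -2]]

Expansion along first row:
det = -3·det([[4,0],[3,-2]]) - 4·det([[2,0],[4,-2]]) + -2·det([[2,4],[4,3]])
    = -3·(4·-2 - 0·3) - 4·(2·-2 - 0·4) + -2·(2·3 - 4·4)
    = -3·-8 - 4·-4 + -2·-10
    = 24 + 16 + 20 = 60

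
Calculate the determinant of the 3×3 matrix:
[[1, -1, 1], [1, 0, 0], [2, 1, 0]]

Expansion along first row:
det = 1·det([[0,0],[1,0]]) - -1·det([[1,0],[2,0]]) + 1·det([[1,0],[2,1]])
    = 1·(0·0 - 0·1) - -1·(1·0 - 0·2) + 1·(1·1 - 0·2)
    = 1·0 - -1·0 + 1·1
    = 0 + 0 + 1 = 1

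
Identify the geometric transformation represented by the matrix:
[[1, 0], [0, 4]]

This matrix represents: non-uniform scaling by sx = 1, sy = 4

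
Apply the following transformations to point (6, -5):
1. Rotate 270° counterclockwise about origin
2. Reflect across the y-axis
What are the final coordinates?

Step 1: Rotate 270° → (-5, -6)
Step 2: Reflect across y-axis → (5, -6)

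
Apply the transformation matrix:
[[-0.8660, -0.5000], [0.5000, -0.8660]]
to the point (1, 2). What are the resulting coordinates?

Matrix multiplication:
[[-0.8660, -0.5000], [0.5000, -0.8660]] × [1, 2]ᵀ
= [(-0.8660)(1) + (-0.5000)(2), (0.5000)(1) + (-0.8660)(2)]ᵀ
= [-1.8660, -1.2320]ᵀ
Result: (-1.8660, -1.2320)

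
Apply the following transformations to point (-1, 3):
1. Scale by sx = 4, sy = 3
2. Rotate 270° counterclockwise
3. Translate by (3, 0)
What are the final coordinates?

Step 1: Scale → (-4, 9)
Step 2: Rotate 270° → (9, 4)
Step 3: Translate → (12, 4)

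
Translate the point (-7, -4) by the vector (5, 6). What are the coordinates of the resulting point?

Translation by (5, 6) (homogeneous matrix [[1, 0, 5], [0, 1, 6], [0, 0, 1]]):
x' = -7 + 5 = -2
y' = -4 + 6 = 2
Result: (-2, 2)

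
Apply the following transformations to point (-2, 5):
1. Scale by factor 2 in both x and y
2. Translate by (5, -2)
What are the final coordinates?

Step 1: Scale (-2, 5) by 2 → (-4, 10)
Step 2: Translate by (5, -2) → (1, 8)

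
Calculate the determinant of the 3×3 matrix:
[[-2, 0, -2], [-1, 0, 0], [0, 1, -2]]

Expansion along first row:
det = -2·det([[0,0],[1,-2]]) - 0·det([[-1,0],[0,-2]]) + -2·det([[-1,0],[0,1]])
    = -2·(0·-2 - 0·1) - 0·(-1·-2 - 0·0) + -2·(-1·1 - 0·0)
    = -2·0 - 0·2 + -2·-1
    = 0 + 0 + 2 = 2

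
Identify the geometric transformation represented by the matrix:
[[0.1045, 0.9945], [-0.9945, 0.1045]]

This matrix represents: rotation by 276° counterclockwise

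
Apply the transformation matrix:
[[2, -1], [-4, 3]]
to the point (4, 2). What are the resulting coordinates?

Matrix multiplication:
[[2, -1], [-4, 3]] × [4, 2]ᵀ
= [(2)(4) + (-1)(2), (-4)(4) + (3)(2)]ᵀ
= [6, -10]ᵀ
Result: (6, -10)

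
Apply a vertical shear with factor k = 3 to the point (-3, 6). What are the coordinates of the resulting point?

Shear matrix for vertical shear with factor k = 3:
[[1, 0], [3, 1]]
Result: (-3, 6) → (-3, -3)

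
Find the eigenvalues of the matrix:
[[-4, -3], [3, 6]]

Characteristic equation: det(A - λI) = 0
λ² - (trace)λ + (det) = 0
trace = -4 + 6 = 2, det = (-4)(6) - (-3)(3) = -15
λ² - (2)λ + (-15) = 0
λ = (2 ± √((2)² - 4·(-15))) / 2 = (2 ± √64) / 2
Solving: λ = -3, 5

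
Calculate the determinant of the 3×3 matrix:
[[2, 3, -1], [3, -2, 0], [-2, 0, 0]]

Expansion along first row:
det = 2·det([[-2,0],[0,0]]) - 3·det([[3,0],[-2,0]]) + -1·det([[3,-2],[-2,0]])
    = 2·(-2·0 - 0·0) - 3·(3·0 - 0·-2) + -1·(3·0 - -2·-2)
    = 2·0 - 3·0 + -1·-4
    = 0 + 0 + 4 = 4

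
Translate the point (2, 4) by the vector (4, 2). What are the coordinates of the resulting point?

Translation by (4, 2) (homogeneous matrix [[1, 0, 4], [0, 1, 2], [0, 0, 1]]):
x' = 2 + 4 = 6
y' = 4 + 2 = 6
Result: (6, 6)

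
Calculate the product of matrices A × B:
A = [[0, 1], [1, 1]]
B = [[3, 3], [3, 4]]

Matrix multiplication:
C[0][0] = 0×3 + 1×3 = 3
C[0][1] = 0×3 + 1×4 = 4
C[1][0] = 1×3 + 1×3 = 6
C[1][1] = 1×3 + 1×4 = 7
Result: [[3, 4], [6, 7]]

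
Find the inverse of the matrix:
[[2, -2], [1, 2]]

For [[a,b],[c,d]], inverse = (1/det)·[[d,-b],[-c,a]]
det = (2)(2) - (-2)(1) = 4 - -2 = 6
Inverse = (1/6)·[[2, 2], [-1, 2]]
= [[1/3, 1/3], [-1/6, 1/3]]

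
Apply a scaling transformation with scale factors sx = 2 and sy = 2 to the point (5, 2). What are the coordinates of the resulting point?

Scaling matrix:
[[2, 0], [0, 2]]
Result: (5 × 2, 2 × 2) = (10, 4)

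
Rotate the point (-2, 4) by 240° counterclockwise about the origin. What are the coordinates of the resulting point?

Rotation matrix for 240°: [[cos 240°, -sin 240°], [sin 240°, cos 240°]] ≈ [[-0.500000, 0.866025], [-0.866025, -0.500000]]
[[-0.500000, 0.866025], [-0.866025, -0.500000]] × [-2, 4]ᵀ ≈ [4.4641, -0.2679]ᵀ
Result: (4.4641, -0.2679)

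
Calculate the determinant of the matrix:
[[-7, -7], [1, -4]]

For a 2×2 matrix [[a, b], [c, d]], det = ad - bc
det = (-7)(-4) - (-7)(1) = 28 - -7 = 35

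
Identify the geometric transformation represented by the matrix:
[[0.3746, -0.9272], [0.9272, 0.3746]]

This matrix represents: rotation by 68° counterclockwise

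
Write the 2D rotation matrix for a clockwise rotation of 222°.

Rotation matrix formula: [[cos θ, -sin θ], [sin θ, cos θ]]
A clockwise rotation by 222° is equivalent to a counterclockwise rotation by -222°.
For θ = -222°:
cos(-222°) = -0.7431
sin(-222°) = 0.6691
Result: [[-0.7431, -0.6691], [0.6691, -0.7431]]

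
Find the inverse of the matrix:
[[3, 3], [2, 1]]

For [[a,b],[c,d]], inverse = (1/det)·[[d,-b],[-c,a]]
det = (3)(1) - (3)(2) = 3 - 6 = -3
Inverse = (1/-3)·[[1, -3], [-2, 3]]
= [[-1/3, 1], [2/3, -1]]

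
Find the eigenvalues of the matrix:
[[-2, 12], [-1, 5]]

Characteristic equation: det(A - λI) = 0
λ² - (trace)λ + (det) = 0
trace = -2 + 5 = 3, det = (-2)(5) - (12)(-1) = 2
λ² - (3)λ + (2) = 0
λ = (3 ± √((3)² - 4·(2))) / 2 = (3 ± √1) / 2
Solving: λ = 1, 2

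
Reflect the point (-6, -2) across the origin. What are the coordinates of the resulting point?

Reflection across origin: (-6, -2) → (6, 2)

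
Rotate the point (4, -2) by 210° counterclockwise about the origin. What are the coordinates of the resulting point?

Rotation matrix for 210°: [[cos 210°, -sin 210°], [sin 210°, cos 210°]] ≈ [[-0.866025, 0.500000], [-0.500000, -0.866025]]
[[-0.866025, 0.500000], [-0.500000, -0.866025]] × [4, -2]ᵀ ≈ [-4.4641, -0.2679]ᵀ
Result: (-4.4641, -0.2679)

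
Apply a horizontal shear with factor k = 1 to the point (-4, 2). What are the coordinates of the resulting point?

Shear matrix for horizontal shear with factor k = 1:
[[1, 1], [0, 1]]
Result: (-4, 2) → (-2, 2)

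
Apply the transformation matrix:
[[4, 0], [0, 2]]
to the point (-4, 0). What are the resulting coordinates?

Matrix multiplication:
[[4, 0], [0, 2]] × [-4, 0]ᵀ
= [(4)(-4) + (0)(0), (0)(-4) + (2)(0)]ᵀ
= [-16, 0]ᵀ
Result: (-16, 0)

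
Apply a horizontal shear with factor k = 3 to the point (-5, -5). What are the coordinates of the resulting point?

Shear matrix for horizontal shear with factor k = 3:
[[1, 3], [0, 1]]
Result: (-5, -5) → (-20, -5)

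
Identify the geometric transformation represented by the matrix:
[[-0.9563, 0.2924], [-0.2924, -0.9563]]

This matrix represents: rotation by 197° counterclockwise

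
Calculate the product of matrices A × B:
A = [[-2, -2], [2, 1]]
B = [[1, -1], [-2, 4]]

Matrix multiplication:
C[0][0] = -2×1 + -2×-2 = 2
C[0][1] = -2×-1 + -2×4 = -6
C[1][0] = 2×1 + 1×-2 = 0
C[1][1] = 2×-1 + 1×4 = 2
Result: [[2, -6], [0, 2]]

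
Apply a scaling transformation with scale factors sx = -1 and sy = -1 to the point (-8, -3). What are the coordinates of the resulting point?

Scaling matrix:
[[-1, 0], [0, -1]]
Result: (-8 × -1, -3 × -1) = (8, 3)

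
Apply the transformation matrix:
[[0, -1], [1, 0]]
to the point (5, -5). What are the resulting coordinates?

Matrix multiplication:
[[0, -1], [1, 0]] × [5, -5]ᵀ
= [(0)(5) + (-1)(-5), (1)(5) + (0)(-5)]ᵀ
= [5, 5]ᵀ
Result: (5, 5)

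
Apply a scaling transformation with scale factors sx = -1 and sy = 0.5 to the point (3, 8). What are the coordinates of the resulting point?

Scaling matrix:
[[-1, 0], [0, 0.50]]
Result: (3 × -1, 8 × 0.5) = (-3, 4)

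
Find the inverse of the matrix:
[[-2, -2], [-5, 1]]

For [[a,b],[c,d]], inverse = (1/det)·[[d,-b],[-c,a]]
det = (-2)(1) - (-2)(-5) = -2 - 10 = -12
Inverse = (1/-12)·[[1, 2], [5, -2]]
= [[-1/12, -1/6], [-5/12, 1/6]]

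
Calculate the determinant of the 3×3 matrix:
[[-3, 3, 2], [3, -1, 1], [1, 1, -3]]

Expansion along first row:
det = -3·det([[-1,1],[1,-3]]) - 3·det([[3,1],[1,-3]]) + 2·det([[3,-1],[1,1]])
    = -3·(-1·-3 - 1·1) - 3·(3·-3 - 1·1) + 2·(3·1 - -1·1)
    = -3·2 - 3·-10 + 2·4
    = -6 + 30 + 8 = 32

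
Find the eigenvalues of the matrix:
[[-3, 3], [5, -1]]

Characteristic equation: det(A - λI) = 0
λ² - (trace)λ + (det) = 0
trace = -3 + -1 = -4, det = (-3)(-1) - (3)(5) = -12
λ² - (-4)λ + (-12) = 0
λ = (-4 ± √((-4)² - 4·(-12))) / 2 = (-4 ± √64) / 2
Solving: λ = -6, 2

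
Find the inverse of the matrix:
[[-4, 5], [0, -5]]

For [[a,b],[c,d]], inverse = (1/det)·[[d,-b],[-c,a]]
det = (-4)(-5) - (5)(0) = 20 - 0 = 20
Inverse = (1/20)·[[-5, -5], [0, -4]]
= [[-1/4, -1/4], [0, -1/5]]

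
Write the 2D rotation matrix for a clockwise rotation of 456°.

Rotation matrix formula: [[cos θ, -sin θ], [sin θ, cos θ]]
A clockwise rotation by 456° is equivalent to a counterclockwise rotation by -456°.
For θ = -456°:
cos(-456°) = -0.1045
sin(-456°) = -0.9945
Result: [[-0.1045, 0.9945], [-0.9945, -0.1045]]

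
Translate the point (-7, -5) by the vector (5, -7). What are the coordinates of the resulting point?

Translation by (5, -7) (homogeneous matrix [[1, 0, 5], [0, 1, -7], [0, 0, 1]]):
x' = -7 + 5 = -2
y' = -5 + -7 = -12
Result: (-2, -12)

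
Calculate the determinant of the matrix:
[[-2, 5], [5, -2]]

For a 2×2 matrix [[a, b], [c, d]], det = ad - bc
det = (-2)(-2) - (5)(5) = 4 - 25 = -21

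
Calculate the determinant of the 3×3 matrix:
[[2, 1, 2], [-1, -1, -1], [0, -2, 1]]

Expansion along first row:
det = 2·det([[-1,-1],[-2,1]]) - 1·det([[-1,-1],[0,1]]) + 2·det([[-1,-1],[0,-2]])
    = 2·(-1·1 - -1·-2) - 1·(-1·1 - -1·0) + 2·(-1·-2 - -1·0)
    = 2·-3 - 1·-1 + 2·2
    = -6 + 1 + 4 = -1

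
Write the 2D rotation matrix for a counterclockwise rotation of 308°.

Rotation matrix formula: [[cos θ, -sin θ], [sin θ, cos θ]]
For θ = 308°:
cos(308°) = 0.6157
sin(308°) = -0.7880
Result: [[0.6157, 0.7880], [-0.7880, 0.6157]]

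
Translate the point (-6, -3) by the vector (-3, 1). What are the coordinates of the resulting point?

Translation by (-3, 1) (homogeneous matrix [[1, 0, -3], [0, 1, 1], [0, 0, 1]]):
x' = -6 + -3 = -9
y' = -3 + 1 = -2
Result: (-9, -2)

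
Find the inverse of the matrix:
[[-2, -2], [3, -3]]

For [[a,b],[c,d]], inverse = (1/det)·[[d,-b],[-c,a]]
det = (-2)(-3) - (-2)(3) = 6 - -6 = 12
Inverse = (1/12)·[[-3, 2], [-3, -2]]
= [[-1/4, 1/6], [-1/4, -1/6]]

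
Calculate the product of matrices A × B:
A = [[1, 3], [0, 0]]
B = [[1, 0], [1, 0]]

Matrix multiplication:
C[0][0] = 1×1 + 3×1 = 4
C[0][1] = 1×0 + 3×0 = 0
C[1][0] = 0×1 + 0×1 = 0
C[1][1] = 0×0 + 0×0 = 0
Result: [[4, 0], [0, 0]]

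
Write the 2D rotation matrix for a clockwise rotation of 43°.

Rotation matrix formula: [[cos θ, -sin θ], [sin θ, cos θ]]
A clockwise rotation by 43° is equivalent to a counterclockwise rotation by -43°.
For θ = -43°:
cos(-43°) = 0.7314
sin(-43°) = -0.6820
Result: [[0.7314, 0.6820], [-0.6820, 0.7314]]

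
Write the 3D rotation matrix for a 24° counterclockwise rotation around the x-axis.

Rotation matrix for counterclockwise 24° around x-axis:
cos(24°) = 0.9135, sin(24°) = 0.4067
Result: [[1, 0, 0], [0, 0.9135, -0.4067], [0, 0.4067, 0.9135]]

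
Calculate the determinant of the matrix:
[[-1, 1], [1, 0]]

For a 2×2 matrix [[a, b], [c, d]], det = ad - bc
det = (-1)(0) - (1)(1) = 0 - 1 = -1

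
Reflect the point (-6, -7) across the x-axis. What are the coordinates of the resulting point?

Reflection across x-axis: (-6, -7) → (-6, 7)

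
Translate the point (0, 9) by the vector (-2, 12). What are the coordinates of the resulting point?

Translation by (-2, 12) (homogeneous matrix [[1, 0, -2], [0, 1, 12], [0, 0, 1]]):
x' = 0 + -2 = -2
y' = 9 + 12 = 21
Result: (-2, 21)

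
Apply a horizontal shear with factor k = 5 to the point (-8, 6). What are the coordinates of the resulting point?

Shear matrix for horizontal shear with factor k = 5:
[[1, 5], [0, 1]]
Result: (-8, 6) → (22, 6)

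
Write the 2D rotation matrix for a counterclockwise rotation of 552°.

Rotation matrix formula: [[cos θ, -sin θ], [sin θ, cos θ]]
For θ = 552°:
cos(552°) = -0.9781
sin(552°) = -0.2079
Result: [[-0.9781, 0.2079], [-0.2079, -0.9781]]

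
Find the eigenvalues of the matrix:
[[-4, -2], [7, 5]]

Characteristic equation: det(A - λI) = 0
λ² - (trace)λ + (det) = 0
trace = -4 + 5 = 1, det = (-4)(5) - (-2)(7) = -6
λ² - (1)λ + (-6) = 0
λ = (1 ± √((1)² - 4·(-6))) / 2 = (1 ± √25) / 2
Solving: λ = -2, 3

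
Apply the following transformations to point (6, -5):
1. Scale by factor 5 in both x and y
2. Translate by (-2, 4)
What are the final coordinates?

Step 1: Scale (6, -5) by 5 → (30, -25)
Step 2: Translate by (-2, 4) → (28, -21)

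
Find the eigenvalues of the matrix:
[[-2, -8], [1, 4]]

Characteristic equation: det(A - λI) = 0
λ² - (trace)λ + (det) = 0
trace = -2 + 4 = 2, det = (-2)(4) - (-8)(1) = 0
λ² - (2)λ + (0) = 0
λ = (2 ± √((2)² - 4·(0))) / 2 = (2 ± √4) / 2
Solving: λ = 0, 2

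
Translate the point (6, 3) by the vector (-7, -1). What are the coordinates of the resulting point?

Translation by (-7, -1) (homogeneous matrix [[1, 0, -7], [0, 1, -1], [0, 0, 1]]):
x' = 6 + -7 = -1
y' = 3 + -1 = 2
Result: (-1, 2)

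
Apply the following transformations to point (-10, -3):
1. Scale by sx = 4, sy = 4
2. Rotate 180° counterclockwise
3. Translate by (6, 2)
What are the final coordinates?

Step 1: Scale → (-40, -12)
Step 2: Rotate 180° → (40, 12)
Step 3: Translate → (46, 14)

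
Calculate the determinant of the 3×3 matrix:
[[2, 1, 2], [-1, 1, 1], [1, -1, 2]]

Expansion along first row:
det = 2·det([[1,1],[-1,2]]) - 1·det([[-1,1],[1,2]]) + 2·det([[-1,1],[1,-1]])
    = 2·(1·2 - 1·-1) - 1·(-1·2 - 1·1) + 2·(-1·-1 - 1·1)
    = 2·3 - 1·-3 + 2·0
    = 6 + 3 + 0 = 9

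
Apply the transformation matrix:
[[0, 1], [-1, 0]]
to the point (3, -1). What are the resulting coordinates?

Matrix multiplication:
[[0, 1], [-1, 0]] × [3, -1]ᵀ
= [(0)(3) + (1)(-1), (-1)(3) + (0)(-1)]ᵀ
= [-1, -3]ᵀ
Result: (-1, -3)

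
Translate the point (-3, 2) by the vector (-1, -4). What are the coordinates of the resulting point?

Translation by (-1, -4) (homogeneous matrix [[1, 0, -1], [0, 1, -4], [0, 0, 1]]):
x' = -3 + -1 = -4
y' = 2 + -4 = -2
Result: (-4, -2)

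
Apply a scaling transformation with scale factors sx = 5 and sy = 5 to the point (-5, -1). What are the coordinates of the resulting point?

Scaling matrix:
[[5, 0], [0, 5]]
Result: (-5 × 5, -1 × 5) = (-25, -5)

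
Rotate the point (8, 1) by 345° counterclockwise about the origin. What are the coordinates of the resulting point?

Rotation matrix for 345°: [[cos 345°, -sin 345°], [sin 345°, cos 345°]] ≈ [[0.965926, 0.258819], [-0.258819, 0.965926]]
[[0.965926, 0.258819], [-0.258819, 0.965926]] × [8, 1]ᵀ ≈ [7.9862, -1.1046]ᵀ
Result: (7.9862, -1.1046)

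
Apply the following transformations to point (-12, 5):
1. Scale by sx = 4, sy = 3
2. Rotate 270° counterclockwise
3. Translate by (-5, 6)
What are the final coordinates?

Step 1: Scale → (-48, 15)
Step 2: Rotate 270° → (15, 48)
Step 3: Translate → (10, 54)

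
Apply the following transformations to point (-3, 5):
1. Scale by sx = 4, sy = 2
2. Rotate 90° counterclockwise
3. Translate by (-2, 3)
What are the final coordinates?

Step 1: Scale → (-12, 10)
Step 2: Rotate 90° → (-10, -12)
Step 3: Translate → (-12, -9)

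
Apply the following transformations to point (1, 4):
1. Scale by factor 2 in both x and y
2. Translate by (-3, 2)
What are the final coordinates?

Step 1: Scale (1, 4) by 2 → (2, 8)
Step 2: Translate by (-3, 2) → (-1, 10)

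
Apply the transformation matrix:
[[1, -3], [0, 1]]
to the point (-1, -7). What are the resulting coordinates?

Matrix multiplication:
[[1, -3], [0, 1]] × [-1, -7]ᵀ
= [(1)(-1) + (-3)(-7), (0)(-1) + (1)(-7)]ᵀ
= [20, -7]ᵀ
Result: (20, -7)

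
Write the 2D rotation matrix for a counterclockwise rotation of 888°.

Rotation matrix formula: [[cos θ, -sin θ], [sin θ, cos θ]]
For θ = 888°:
cos(888°) = -0.9781
sin(888°) = 0.2079
Result: [[-0.9781, -0.2079], [0.2079, -0.9781]]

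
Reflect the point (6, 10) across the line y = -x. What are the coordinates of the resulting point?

Reflection across line y = -x: (6, 10) → (-10, -6)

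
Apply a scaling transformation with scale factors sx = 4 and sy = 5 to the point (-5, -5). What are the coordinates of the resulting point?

Scaling matrix:
[[4, 0], [0, 5]]
Result: (-5 × 4, -5 × 5) = (-20, -25)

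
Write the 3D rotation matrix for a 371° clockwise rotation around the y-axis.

Rotation matrix for clockwise 371° around y-axis:
A clockwise rotation by 371° is a counterclockwise rotation by -371°.
cos(-371°) = 0.9816, sin(-371°) = -0.1908
Result: [[0.9816, 0, -0.1908], [0, 1, 0], [0.1908, 0, 0.9816]]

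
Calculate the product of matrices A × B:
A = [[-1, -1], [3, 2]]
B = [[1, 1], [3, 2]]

Matrix multiplication:
C[0][0] = -1×1 + -1×3 = -4
C[0][1] = -1×1 + -1×2 = -3
C[1][0] = 3×1 + 2×3 = 9
C[1][1] = 3×1 + 2×2 = 7
Result: [[-4, -3], [9, 7]]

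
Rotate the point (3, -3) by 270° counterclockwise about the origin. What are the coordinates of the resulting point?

Rotation matrix for 270°: [[cos 270°, -sin 270°], [sin 270°, cos 270°]] = [[0, 1], [-1, 0]]
[[0, 1], [-1, 0]] × [3, -3]ᵀ = [-3, -3]ᵀ
Result: (-3, -3)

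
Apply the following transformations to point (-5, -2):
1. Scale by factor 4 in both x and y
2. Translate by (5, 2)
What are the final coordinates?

Step 1: Scale (-5, -2) by 4 → (-20, -8)
Step 2: Translate by (5, 2) → (-15, -6)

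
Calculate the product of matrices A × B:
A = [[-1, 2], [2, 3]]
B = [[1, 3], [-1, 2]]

Matrix multiplication:
C[0][0] = -1×1 + 2×-1 = -3
C[0][1] = -1×3 + 2×2 = 1
C[1][0] = 2×1 + 3×-1 = -1
C[1][1] = 2×3 + 3×2 = 12
Result: [[-3, 1], [-1, 12]]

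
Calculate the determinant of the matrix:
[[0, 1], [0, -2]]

For a 2×2 matrix [[a, b], [c, d]], det = ad - bc
det = (0)(-2) - (1)(0) = 0 - 0 = 0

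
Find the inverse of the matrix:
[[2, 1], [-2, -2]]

For [[a,b],[c,d]], inverse = (1/det)·[[d,-b],[-c,a]]
det = (2)(-2) - (1)(-2) = -4 - -2 = -2
Inverse = (1/-2)·[[-2, -1], [2, 2]]
= [[1, 1/2], [-1, -1]]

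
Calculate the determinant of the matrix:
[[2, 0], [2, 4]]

For a 2×2 matrix [[a, b], [c, d]], det = ad - bc
det = (2)(4) - (0)(2) = 8 - 0 = 8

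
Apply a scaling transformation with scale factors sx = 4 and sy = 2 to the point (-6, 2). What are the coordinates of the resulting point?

Scaling matrix:
[[4, 0], [0, 2]]
Result: (-6 × 4, 2 × 2) = (-24, 4)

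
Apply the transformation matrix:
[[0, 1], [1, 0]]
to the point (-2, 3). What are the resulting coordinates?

Matrix multiplication:
[[0, 1], [1, 0]] × [-2, 3]ᵀ
= [(0)(-2) + (1)(3), (1)(-2) + (0)(3)]ᵀ
= [3, -2]ᵀ
Result: (3, -2)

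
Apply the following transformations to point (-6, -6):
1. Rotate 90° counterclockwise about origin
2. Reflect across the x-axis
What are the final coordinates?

Step 1: Rotate 90° → (6, -6)
Step 2: Reflect across x-axis → (6, 6)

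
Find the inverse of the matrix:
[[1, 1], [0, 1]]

For [[a,b],[c,d]], inverse = (1/det)·[[d,-b],[-c,a]]
det = (1)(1) - (1)(0) = 1 - 0 = 1
Inverse = [[1, -1], [0, 1]]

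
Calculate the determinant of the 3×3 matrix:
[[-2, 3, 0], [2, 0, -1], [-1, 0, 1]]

Expansion along first row:
det = -2·det([[0,-1],[0,1]]) - 3·det([[2,-1],[-1,1]]) + 0·det([[2,0],[-1,0]])
    = -2·(0·1 - -1·0) - 3·(2·1 - -1·-1) + 0·(2·0 - 0·-1)
    = -2·0 - 3·1 + 0·0
    = 0 + -3 + 0 = -3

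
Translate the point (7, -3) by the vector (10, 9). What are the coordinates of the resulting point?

Translation by (10, 9) (homogeneous matrix [[1, 0, 10], [0, 1, 9], [0, 0, 1]]):
x' = 7 + 10 = 17
y' = -3 + 9 = 6
Result: (17, 6)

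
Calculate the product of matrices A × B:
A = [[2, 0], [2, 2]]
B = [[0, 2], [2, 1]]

Matrix multiplication:
C[0][0] = 2×0 + 0×2 = 0
C[0][1] = 2×2 + 0×1 = 4
C[1][0] = 2×0 + 2×2 = 4
C[1][1] = 2×2 + 2×1 = 6
Result: [[0, 4], [4, 6]]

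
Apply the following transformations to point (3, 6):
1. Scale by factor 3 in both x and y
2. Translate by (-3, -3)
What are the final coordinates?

Step 1: Scale (3, 6) by 3 → (9, 18)
Step 2: Translate by (-3, -3) → (6, 15)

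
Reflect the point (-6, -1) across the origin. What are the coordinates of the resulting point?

Reflection across origin: (-6, -1) → (6, 1)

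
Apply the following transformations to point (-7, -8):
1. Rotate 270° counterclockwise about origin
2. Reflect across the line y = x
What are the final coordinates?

Step 1: Rotate 270° → (-8, 7)
Step 2: Reflect across line y = x → (7, -8)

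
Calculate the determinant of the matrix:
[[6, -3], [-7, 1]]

For a 2×2 matrix [[a, b], [c, d]], det = ad - bc
det = (6)(1) - (-3)(-7) = 6 - 21 = -15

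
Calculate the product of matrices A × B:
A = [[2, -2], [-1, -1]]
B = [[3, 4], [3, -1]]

Matrix multiplication:
C[0][0] = 2×3 + -2×3 = 0
C[0][1] = 2×4 + -2×-1 = 10
C[1][0] = -1×3 + -1×3 = -6
C[1][1] = -1×4 + -1×-1 = -3
Result: [[0, 10], [-6, -3]]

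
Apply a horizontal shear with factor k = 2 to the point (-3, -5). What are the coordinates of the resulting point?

Shear matrix for horizontal shear with factor k = 2:
[[1, 2], [0, 1]]
Result: (-3, -5) → (-13, -5)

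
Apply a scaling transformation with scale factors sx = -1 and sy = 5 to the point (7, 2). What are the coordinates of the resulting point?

Scaling matrix:
[[-1, 0], [0, 5]]
Result: (7 × -1, 2 × 5) = (-7, 10)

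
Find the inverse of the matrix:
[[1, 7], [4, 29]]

For [[a,b],[c,d]], inverse = (1/det)·[[d,-b],[-c,a]]
det = (1)(29) - (7)(4) = 29 - 28 = 1
Inverse = [[29, -7], [-4, 1]]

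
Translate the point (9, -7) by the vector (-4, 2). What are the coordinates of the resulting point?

Translation by (-4, 2) (homogeneous matrix [[1, 0, -4], [0, 1, 2], [0, 0, 1]]):
x' = 9 + -4 = 5
y' = -7 + 2 = -5
Result: (5, -5)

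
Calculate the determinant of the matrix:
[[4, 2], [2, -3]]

For a 2×2 matrix [[a, b], [c, d]], det = ad - bc
det = (4)(-3) - (2)(2) = -12 - 4 = -16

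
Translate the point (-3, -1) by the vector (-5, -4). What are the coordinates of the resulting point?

Translation by (-5, -4) (homogeneous matrix [[1, 0, -5], [0, 1, -4], [0, 0, 1]]):
x' = -3 + -5 = -8
y' = -1 + -4 = -5
Result: (-8, -5)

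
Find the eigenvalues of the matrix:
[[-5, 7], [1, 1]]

Characteristic equation: det(A - λI) = 0
λ² - (trace)λ + (det) = 0
trace = -5 + 1 = -4, det = (-5)(1) - (7)(1) = -12
λ² - (-4)λ + (-12) = 0
λ = (-4 ± √((-4)² - 4·(-12))) / 2 = (-4 ± √64) / 2
Solving: λ = -6, 2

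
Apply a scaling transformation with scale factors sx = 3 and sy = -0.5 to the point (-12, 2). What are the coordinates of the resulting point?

Scaling matrix:
[[3, 0], [0, -0.50]]
Result: (-12 × 3, 2 × -0.5) = (-36, -1)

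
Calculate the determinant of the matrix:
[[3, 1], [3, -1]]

For a 2×2 matrix [[a, b], [c, d]], det = ad - bc
det = (3)(-1) - (1)(3) = -3 - 3 = -6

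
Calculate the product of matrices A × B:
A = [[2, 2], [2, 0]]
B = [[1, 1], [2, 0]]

Matrix multiplication:
C[0][0] = 2×1 + 2×2 = 6
C[0][1] = 2×1 + 2×0 = 2
C[1][0] = 2×1 + 0×2 = 2
C[1][1] = 2×1 + 0×0 = 2
Result: [[6, 2], [2, 2]]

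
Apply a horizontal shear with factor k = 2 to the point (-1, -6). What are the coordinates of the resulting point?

Shear matrix for horizontal shear with factor k = 2:
[[1, 2], [0, 1]]
Result: (-1, -6) → (-13, -6)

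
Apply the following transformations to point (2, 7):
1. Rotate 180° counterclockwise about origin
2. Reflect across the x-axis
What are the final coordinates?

Step 1: Rotate 180° → (-2, -7)
Step 2: Reflect across x-axis → (-2, 7)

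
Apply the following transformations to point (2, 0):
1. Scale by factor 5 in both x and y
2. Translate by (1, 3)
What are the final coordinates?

Step 1: Scale (2, 0) by 5 → (10, 0)
Step 2: Translate by (1, 3) → (11, 3)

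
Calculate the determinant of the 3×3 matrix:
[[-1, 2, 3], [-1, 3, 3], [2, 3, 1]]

Expansion along first row:
det = -1·det([[3,3],[3,1]]) - 2·det([[-1,3],[2,1]]) + 3·det([[-1,3],[2,3]])
    = -1·(3·1 - 3·3) - 2·(-1·1 - 3·2) + 3·(-1·3 - 3·2)
    = -1·-6 - 2·-7 + 3·-9
    = 6 + 14 + -27 = -7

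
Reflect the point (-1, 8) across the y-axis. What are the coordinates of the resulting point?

Reflection across y-axis: (-1, 8) → (1, 8)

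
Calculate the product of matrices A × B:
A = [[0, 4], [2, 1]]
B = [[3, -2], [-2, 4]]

Matrix multiplication:
C[0][0] = 0×3 + 4×-2 = -8
C[0][1] = 0×-2 + 4×4 = 16
C[1][0] = 2×3 + 1×-2 = 4
C[1][1] = 2×-2 + 1×4 = 0
Result: [[-8, 16], [4, 0]]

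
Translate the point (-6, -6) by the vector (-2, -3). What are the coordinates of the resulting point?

Translation by (-2, -3) (homogeneous matrix [[1, 0, -2], [0, 1, -3], [0, 0, 1]]):
x' = -6 + -2 = -8
y' = -6 + -3 = -9
Result: (-8, -9)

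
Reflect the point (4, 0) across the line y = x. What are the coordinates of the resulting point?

Reflection across line y = x: (4, 0) → (0, 4)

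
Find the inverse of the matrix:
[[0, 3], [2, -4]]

For [[a,b],[c,d]], inverse = (1/det)·[[d,-b],[-c,a]]
det = (0)(-4) - (3)(2) = 0 - 6 = -6
Inverse = (1/-6)·[[-4, -3], [-2, 0]]
= [[2/3, 1/2], [1/3, 0]]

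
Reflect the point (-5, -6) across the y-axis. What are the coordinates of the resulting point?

Reflection across y-axis: (-5, -6) → (5, -6)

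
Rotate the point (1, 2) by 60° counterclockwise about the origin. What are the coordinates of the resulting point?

Rotation matrix for 60°: [[cos 60°, -sin 60°], [sin 60°, cos 60°]] ≈ [[0.500000, -0.866025], [0.866025, 0.500000]]
[[0.500000, -0.866025], [0.866025, 0.500000]] × [1, 2]ᵀ ≈ [-1.2321, 1.8660]ᵀ
Result: (-1.2321, 1.8660)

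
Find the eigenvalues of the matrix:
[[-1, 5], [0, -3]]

Characteristic equation: det(A - λI) = 0
λ² - (trace)λ + (det) = 0
trace = -1 + -3 = -4, det = (-1)(-3) - (5)(0) = 3
λ² - (-4)λ + (3) = 0
λ = (-4 ± √((-4)² - 4·(3))) / 2 = (-4 ± √4) / 2
Solving: λ = -3, -1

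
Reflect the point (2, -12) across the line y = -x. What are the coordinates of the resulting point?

Reflection across line y = -x: (2, -12) → (12, -2)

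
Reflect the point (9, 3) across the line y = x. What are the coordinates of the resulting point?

Reflection across line y = x: (9, 3) → (3, 9)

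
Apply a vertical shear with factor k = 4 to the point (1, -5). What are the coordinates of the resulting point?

Shear matrix for vertical shear with factor k = 4:
[[1, 0], [4, 1]]
Result: (1, -5) → (1, -1)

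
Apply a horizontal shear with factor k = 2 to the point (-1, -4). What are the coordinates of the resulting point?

Shear matrix for horizontal shear with factor k = 2:
[[1, 2], [0, 1]]
Result: (-1, -4) → (-9, -4)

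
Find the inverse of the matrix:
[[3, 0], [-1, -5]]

For [[a,b],[c,d]], inverse = (1/det)·[[d,-b],[-c,a]]
det = (3)(-5) - (0)(-1) = -15 - 0 = -15
Inverse = (1/-15)·[[-5, 0], [1, 3]]
= [[1/3, 0], [-1/15, -1/5]]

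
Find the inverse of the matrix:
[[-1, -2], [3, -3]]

For [[a,b],[c,d]], inverse = (1/det)·[[d,-b],[-c,a]]
det = (-1)(-3) - (-2)(3) = 3 - -6 = 9
Inverse = (1/9)·[[-3, 2], [-3, -1]]
= [[-1/3, 2/9], [-1/3, -1/9]]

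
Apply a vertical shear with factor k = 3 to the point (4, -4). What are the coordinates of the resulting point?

Shear matrix for vertical shear with factor k = 3:
[[1, 0], [3, 1]]
Result: (4, -4) → (4, 8)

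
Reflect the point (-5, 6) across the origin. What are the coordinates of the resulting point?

Reflection across origin: (-5, 6) → (5, -6)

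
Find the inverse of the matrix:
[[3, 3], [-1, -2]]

For [[a,b],[c,d]], inverse = (1/det)·[[d,-b],[-c,a]]
det = (3)(-2) - (3)(-1) = -6 - -3 = -3
Inverse = (1/-3)·[[-2, -3], [1, 3]]
= [[2/3, 1], [-1/3, -1]]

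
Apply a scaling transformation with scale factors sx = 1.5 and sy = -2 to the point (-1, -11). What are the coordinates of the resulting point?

Scaling matrix:
[[1.50, 0], [0, -2]]
Result: (-1 × 1.5, -11 × -2) = (-1.5, 22)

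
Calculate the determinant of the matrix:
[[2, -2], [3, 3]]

For a 2×2 matrix [[a, b], [c, d]], det = ad - bc
det = (2)(3) - (-2)(3) = 6 - -6 = 12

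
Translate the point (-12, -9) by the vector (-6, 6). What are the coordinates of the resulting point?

Translation by (-6, 6) (homogeneous matrix [[1, 0, -6], [0, 1, 6], [0, 0, 1]]):
x' = -12 + -6 = -18
y' = -9 + 6 = -3
Result: (-18, -3)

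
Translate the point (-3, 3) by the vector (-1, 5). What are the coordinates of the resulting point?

Translation by (-1, 5) (homogeneous matrix [[1, 0, -1], [0, 1, 5], [0, 0, 1]]):
x' = -3 + -1 = -4
y' = 3 + 5 = 8
Result: (-4, 8)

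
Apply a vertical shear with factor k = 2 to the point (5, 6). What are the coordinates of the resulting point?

Shear matrix for vertical shear with factor k = 2:
[[1, 0], [2, 1]]
Result: (5, 6) → (5, 16)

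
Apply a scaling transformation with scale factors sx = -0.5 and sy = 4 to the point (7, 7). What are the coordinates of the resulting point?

Scaling matrix:
[[-0.50, 0], [0, 4]]
Result: (7 × -0.5, 7 × 4) = (-3.5, 28)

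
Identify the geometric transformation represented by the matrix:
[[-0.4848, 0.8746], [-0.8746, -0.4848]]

This matrix represents: rotation by 241° counterclockwise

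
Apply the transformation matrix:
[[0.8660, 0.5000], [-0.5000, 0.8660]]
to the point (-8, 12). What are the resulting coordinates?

Matrix multiplication:
[[0.8660, 0.5000], [-0.5000, 0.8660]] × [-8, 12]ᵀ
= [(0.8660)(-8) + (0.5000)(12), (-0.5000)(-8) + (0.8660)(12)]ᵀ
= [-0.9280, 14.3920]ᵀ
Result: (-0.9280, 14.3920)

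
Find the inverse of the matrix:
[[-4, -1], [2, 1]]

For [[a,b],[c,d]], inverse = (1/det)·[[d,-b],[-c,a]]
det = (-4)(1) - (-1)(2) = -4 - -2 = -2
Inverse = (1/-2)·[[1, 1], [-2, -4]]
= [[-1/2, -1/2], [1, 2]]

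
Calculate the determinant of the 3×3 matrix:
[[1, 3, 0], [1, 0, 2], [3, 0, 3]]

Expansion along first row:
det = 1·det([[0,2],[0,3]]) - 3·det([[1,2],[3,3]]) + 0·det([[1,0],[3,0]])
    = 1·(0·3 - 2·0) - 3·(1·3 - 2·3) + 0·(1·0 - 0·3)
    = 1·0 - 3·-3 + 0·0
    = 0 + 9 + 0 = 9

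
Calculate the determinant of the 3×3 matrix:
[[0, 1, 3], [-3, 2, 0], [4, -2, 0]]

Expansion along first row:
det = 0·det([[2,0],[-2,0]]) - 1·det([[-3,0],[4,0]]) + 3·det([[-3,2],[4,-2]])
    = 0·(2·0 - 0·-2) - 1·(-3·0 - 0·4) + 3·(-3·-2 - 2·4)
    = 0·0 - 1·0 + 3·-2
    = 0 + 0 + -6 = -6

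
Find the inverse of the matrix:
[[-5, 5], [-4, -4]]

For [[a,b],[c,d]], inverse = (1/det)·[[d,-b],[-c,a]]
det = (-5)(-4) - (5)(-4) = 20 - -20 = 40
Inverse = (1/40)·[[-4, -5], [4, -5]]
= [[-1/10, -1/8], [1/10, -1/8]]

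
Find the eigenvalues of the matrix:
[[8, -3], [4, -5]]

Characteristic equation: det(A - λI) = 0
λ² - (trace)λ + (det) = 0
trace = 8 + -5 = 3, det = (8)(-5) - (-3)(4) = -28
λ² - (3)λ + (-28) = 0
λ = (3 ± √((3)² - 4·(-28))) / 2 = (3 ± √121) / 2
Solving: λ = -4, 7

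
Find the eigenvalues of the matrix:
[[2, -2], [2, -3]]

Characteristic equation: det(A - λI) = 0
λ² - (trace)λ + (det) = 0
trace = 2 + -3 = -1, det = (2)(-3) - (-2)(2) = -2
λ² - (-1)λ + (-2) = 0
λ = (-1 ± √((-1)² - 4·(-2))) / 2 = (-1 ± √9) / 2
Solving: λ = -2, 1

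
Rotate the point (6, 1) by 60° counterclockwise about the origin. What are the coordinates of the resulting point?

Rotation matrix for 60°: [[cos 60°, -sin 60°], [sin 60°, cos 60°]] ≈ [[0.500000, -0.866025], [0.866025, 0.500000]]
[[0.500000, -0.866025], [0.866025, 0.500000]] × [6, 1]ᵀ ≈ [2.1340, 5.6962]ᵀ
Result: (2.1340, 5.6962)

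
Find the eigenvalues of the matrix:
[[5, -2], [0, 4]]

Characteristic equation: det(A - λI) = 0
λ² - (trace)λ + (det) = 0
trace = 5 + 4 = 9, det = (5)(4) - (-2)(0) = 20
λ² - (9)λ + (20) = 0
λ = (9 ± √((9)² - 4·(20))) / 2 = (9 ± √1) / 2
Solving: λ = 4, 5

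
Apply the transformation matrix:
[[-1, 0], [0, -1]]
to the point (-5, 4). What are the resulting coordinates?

Matrix multiplication:
[[-1, 0], [0, -1]] × [-5, 4]ᵀ
= [(-1)(-5) + (0)(4), (0)(-5) + (-1)(4)]ᵀ
= [5, -4]ᵀ
Result: (5, -4)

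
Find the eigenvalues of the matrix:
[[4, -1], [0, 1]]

Characteristic equation: det(A - λI) = 0
λ² - (trace)λ + (det) = 0
trace = 4 + 1 = 5, det = (4)(1) - (-1)(0) = 4
λ² - (5)λ + (4) = 0
λ = (5 ± √((5)² - 4·(4))) / 2 = (5 ± √9) / 2
Solving: λ = 1, 4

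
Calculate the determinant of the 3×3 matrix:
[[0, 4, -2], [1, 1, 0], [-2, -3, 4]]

Expansion along first row:
det = 0·det([[1,0],[-3,4]]) - 4·det([[1,0],[-2,4]]) + -2·det([[1,1],[-2,-3]])
    = 0·(1·4 - 0·-3) - 4·(1·4 - 0·-2) + -2·(1·-3 - 1·-2)
    = 0·4 - 4·4 + -2·-1
    = 0 + -16 + 2 = -14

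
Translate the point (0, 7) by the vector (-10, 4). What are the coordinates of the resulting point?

Translation by (-10, 4) (homogeneous matrix [[1, 0, -10], [0, 1, 4], [0, 0, 1]]):
x' = 0 + -10 = -10
y' = 7 + 4 = 11
Result: (-10, 11)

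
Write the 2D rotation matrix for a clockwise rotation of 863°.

Rotation matrix formula: [[cos θ, -sin θ], [sin θ, cos θ]]
A clockwise rotation by 863° is equivalent to a counterclockwise rotation by -863°.
For θ = -863°:
cos(-863°) = -0.7986
sin(-863°) = -0.6018
Result: [[-0.7986, 0.6018], [-0.6018, -0.7986]]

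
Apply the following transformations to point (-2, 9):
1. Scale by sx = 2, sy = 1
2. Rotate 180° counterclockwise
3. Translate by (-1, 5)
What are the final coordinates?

Step 1: Scale → (-4, 9)
Step 2: Rotate 180° → (4, -9)
Step 3: Translate → (3, -4)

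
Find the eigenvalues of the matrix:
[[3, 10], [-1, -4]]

Characteristic equation: det(A - λI) = 0
λ² - (trace)λ + (det) = 0
trace = 3 + -4 = -1, det = (3)(-4) - (10)(-1) = -2
λ² - (-1)λ + (-2) = 0
λ = (-1 ± √((-1)² - 4·(-2))) / 2 = (-1 ± √9) / 2
Solving: λ = -2, 1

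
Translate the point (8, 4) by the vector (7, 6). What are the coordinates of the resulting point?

Translation by (7, 6) (homogeneous matrix [[1, 0, 7], [0, 1, 6], [0, 0, 1]]):
x' = 8 + 7 = 15
y' = 4 + 6 = 10
Result: (15, 10)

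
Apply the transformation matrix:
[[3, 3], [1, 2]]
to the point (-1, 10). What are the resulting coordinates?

Matrix multiplication:
[[3, 3], [1, 2]] × [-1, 10]ᵀ
= [(3)(-1) + (3)(10), (1)(-1) + (2)(10)]ᵀ
= [27, 19]ᵀ
Result: (27, 19)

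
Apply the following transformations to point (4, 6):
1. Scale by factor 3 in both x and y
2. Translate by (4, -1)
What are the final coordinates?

Step 1: Scale (4, 6) by 3 → (12, 18)
Step 2: Translate by (4, -1) → (16, 17)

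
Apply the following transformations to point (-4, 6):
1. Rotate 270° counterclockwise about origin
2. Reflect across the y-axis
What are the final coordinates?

Step 1: Rotate 270° → (6, 4)
Step 2: Reflect across y-axis → (-6, 4)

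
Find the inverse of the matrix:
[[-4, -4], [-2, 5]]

For [[a,b],[c,d]], inverse = (1/det)·[[d,-b],[-c,a]]
det = (-4)(5) - (-4)(-2) = -20 - 8 = -28
Inverse = (1/-28)·[[5, 4], [2, -4]]
= [[-5/28, -1/7], [-1/14, 1/7]]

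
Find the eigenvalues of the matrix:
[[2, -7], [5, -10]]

Characteristic equation: det(A - λI) = 0
λ² - (trace)λ + (det) = 0
trace = 2 + -10 = -8, det = (2)(-10) - (-7)(5) = 15
λ² - (-8)λ + (15) = 0
λ = (-8 ± √((-8)² - 4·(15))) / 2 = (-8 ± √4) / 2
Solving: λ = -5, -3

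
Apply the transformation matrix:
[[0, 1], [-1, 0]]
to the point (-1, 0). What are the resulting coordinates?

Matrix multiplication:
[[0, 1], [-1, 0]] × [-1, 0]ᵀ
= [(0)(-1) + (1)(0), (-1)(-1) + (0)(0)]ᵀ
= [0, 1]ᵀ
Result: (0, 1)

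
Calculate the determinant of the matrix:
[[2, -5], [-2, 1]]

For a 2×2 matrix [[a, b], [c, d]], det = ad - bc
det = (2)(1) - (-5)(-2) = 2 - 10 = -8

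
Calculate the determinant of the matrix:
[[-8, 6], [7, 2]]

For a 2×2 matrix [[a, b], [c, d]], det = ad - bc
det = (-8)(2) - (6)(7) = -16 - 42 = -58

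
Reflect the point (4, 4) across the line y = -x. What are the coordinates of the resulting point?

Reflection across line y = -x: (4, 4) → (-4, -4)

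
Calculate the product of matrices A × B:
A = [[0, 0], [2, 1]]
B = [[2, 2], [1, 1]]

Matrix multiplication:
C[0][0] = 0×2 + 0×1 = 0
C[0][1] = 0×2 + 0×1 = 0
C[1][0] = 2×2 + 1×1 = 5
C[1][1] = 2×2 + 1×1 = 5
Result: [[0, 0], [5, 5]]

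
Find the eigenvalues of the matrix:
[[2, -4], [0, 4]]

Characteristic equation: det(A - λI) = 0
λ² - (trace)λ + (det) = 0
trace = 2 + 4 = 6, det = (2)(4) - (-4)(0) = 8
λ² - (6)λ + (8) = 0
λ = (6 ± √((6)² - 4·(8))) / 2 = (6 ± √4) / 2
Solving: λ = 2, 4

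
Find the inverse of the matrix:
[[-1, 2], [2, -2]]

For [[a,b],[c,d]], inverse = (1/det)·[[d,-b],[-c,a]]
det = (-1)(-2) - (2)(2) = 2 - 4 = -2
Inverse = (1/-2)·[[-2, -2], [-2, -1]]
= [[1, 1], [1, 1/2]]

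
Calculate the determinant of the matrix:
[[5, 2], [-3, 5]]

For a 2×2 matrix [[a, b], [c, d]], det = ad - bc
det = (5)(5) - (2)(-3) = 25 - -6 = 31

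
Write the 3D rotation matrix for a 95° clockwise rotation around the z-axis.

Rotation matrix for clockwise 95° around z-axis:
A clockwise rotation by 95° is a counterclockwise rotation by -95°.
cos(-95°) = -0.0872, sin(-95°) = -0.9962
Result: [[-0.0872, 0.9962, 0], [-0.9962, -0.0872, 0], [0, 0, 1]]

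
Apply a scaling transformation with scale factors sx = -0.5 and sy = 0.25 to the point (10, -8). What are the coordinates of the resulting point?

Scaling matrix:
[[-0.50, 0], [0, 0.25]]
Result: (10 × -0.5, -8 × 0.25) = (-5, -2)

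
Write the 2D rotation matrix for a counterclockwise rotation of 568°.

Rotation matrix formula: [[cos θ, -sin θ], [sin θ, cos θ]]
For θ = 568°:
cos(568°) = -0.8829
sin(568°) = -0.4695
Result: [[-0.8829, 0.4695], [-0.4695, -0.8829]]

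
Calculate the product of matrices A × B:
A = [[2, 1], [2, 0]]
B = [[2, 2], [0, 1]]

Matrix multiplication:
C[0][0] = 2×2 + 1×0 = 4
C[0][1] = 2×2 + 1×1 = 5
C[1][0] = 2×2 + 0×0 = 4
C[1][1] = 2×2 + 0×1 = 4
Result: [[4, 5], [4, 4]]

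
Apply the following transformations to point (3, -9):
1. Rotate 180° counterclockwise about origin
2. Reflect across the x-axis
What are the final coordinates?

Step 1: Rotate 180° → (-3, 9)
Step 2: Reflect across x-axis → (-3, -9)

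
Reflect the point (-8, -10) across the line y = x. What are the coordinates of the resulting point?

Reflection across line y = x: (-8, -10) → (-10, -8)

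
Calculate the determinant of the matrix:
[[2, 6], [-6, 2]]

For a 2×2 matrix [[a, b], [c, d]], det = ad - bc
det = (2)(2) - (6)(-6) = 4 - -36 = 40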